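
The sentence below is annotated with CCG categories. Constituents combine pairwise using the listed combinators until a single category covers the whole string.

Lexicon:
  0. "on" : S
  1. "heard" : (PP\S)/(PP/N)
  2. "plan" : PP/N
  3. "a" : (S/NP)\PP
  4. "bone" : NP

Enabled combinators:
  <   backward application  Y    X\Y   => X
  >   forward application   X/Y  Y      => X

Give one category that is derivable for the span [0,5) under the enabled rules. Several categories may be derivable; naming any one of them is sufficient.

S

[0,5] S   >
  [0,4] S/NP   <
    [0,3] PP   <
      [0,1] "on" : S
      [1,3] PP\S   >
        [1,2] "heard" : (PP\S)/(PP/N)
        [2,3] "plan" : PP/N
    [3,4] "a" : (S/NP)\PP
  [4,5] "bone" : NP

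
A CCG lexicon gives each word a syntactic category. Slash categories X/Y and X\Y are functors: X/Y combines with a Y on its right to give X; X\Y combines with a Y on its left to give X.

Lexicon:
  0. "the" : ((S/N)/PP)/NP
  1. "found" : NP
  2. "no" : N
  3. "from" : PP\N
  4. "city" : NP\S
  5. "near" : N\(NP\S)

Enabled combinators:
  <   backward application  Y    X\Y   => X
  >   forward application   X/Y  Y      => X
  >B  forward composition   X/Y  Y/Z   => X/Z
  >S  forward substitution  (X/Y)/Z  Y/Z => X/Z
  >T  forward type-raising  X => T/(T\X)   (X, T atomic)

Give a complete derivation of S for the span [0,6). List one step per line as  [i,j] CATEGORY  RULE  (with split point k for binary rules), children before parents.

[0,1] ((S/N)/PP)/NP  lex  "the"
[1,2] NP  lex  "found"
[0,2] (S/N)/PP  >  k=1
[2,3] N  lex  "no"
[2,3] PP/(PP\N)  >T
[3,4] PP\N  lex  "from"
[2,4] PP  >  k=3
[0,4] S/N  >  k=2
[4,5] NP\S  lex  "city"
[5,6] N\(NP\S)  lex  "near"
[4,6] N  <  k=5
[0,6] S  >  k=4

[0,6] S   >
  [0,4] S/N   >
    [0,2] (S/N)/PP   >
      [0,1] "the" : ((S/N)/PP)/NP
      [1,2] "found" : NP
    [2,4] PP   >
      [2,3] PP/(PP\N)   >T
        [2,3] "no" : N
      [3,4] "from" : PP\N
  [4,6] N   <
    [4,5] "city" : NP\S
    [5,6] "near" : N\(NP\S)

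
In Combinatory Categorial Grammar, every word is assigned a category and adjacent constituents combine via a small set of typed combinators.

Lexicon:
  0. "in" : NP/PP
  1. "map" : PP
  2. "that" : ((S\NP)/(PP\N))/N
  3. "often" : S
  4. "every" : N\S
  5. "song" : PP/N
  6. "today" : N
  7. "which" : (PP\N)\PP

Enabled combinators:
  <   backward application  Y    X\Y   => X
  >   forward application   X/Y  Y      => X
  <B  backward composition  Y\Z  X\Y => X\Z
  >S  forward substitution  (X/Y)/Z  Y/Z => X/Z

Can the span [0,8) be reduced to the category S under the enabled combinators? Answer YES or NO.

YES

[0,8] S   <
  [0,2] NP   >
    [0,1] "in" : NP/PP
    [1,2] "map" : PP
  [2,8] S\NP   >
    [2,5] (S\NP)/(PP\N)   >
      [2,3] "that" : ((S\NP)/(PP\N))/N
      [3,5] N   <
        [3,4] "often" : S
        [4,5] "every" : N\S
    [5,8] PP\N   <
      [5,7] PP   >
        [5,6] "song" : PP/N
        [6,7] "today" : N
      [7,8] "which" : (PP\N)\PP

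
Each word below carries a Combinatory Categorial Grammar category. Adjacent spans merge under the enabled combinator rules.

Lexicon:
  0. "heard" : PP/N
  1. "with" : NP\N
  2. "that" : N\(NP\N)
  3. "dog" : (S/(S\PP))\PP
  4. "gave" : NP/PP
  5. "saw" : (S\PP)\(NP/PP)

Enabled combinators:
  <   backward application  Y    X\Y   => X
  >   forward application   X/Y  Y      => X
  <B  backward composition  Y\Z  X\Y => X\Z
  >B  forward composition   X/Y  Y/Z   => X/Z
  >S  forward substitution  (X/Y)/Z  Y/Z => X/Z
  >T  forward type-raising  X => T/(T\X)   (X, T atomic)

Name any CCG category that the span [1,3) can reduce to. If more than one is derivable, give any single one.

[0,6] S   >
  [0,4] S/(S\PP)   <
    [0,3] PP   >
      [0,1] "heard" : PP/N
      [1,3] N   <
        [1,2] "with" : NP\N
        [2,3] "that" : N\(NP\N)
    [3,4] "dog" : (S/(S\PP))\PP
  [4,6] S\PP   <
    [4,5] "gave" : NP/PP
    [5,6] "saw" : (S\PP)\(NP/PP)

N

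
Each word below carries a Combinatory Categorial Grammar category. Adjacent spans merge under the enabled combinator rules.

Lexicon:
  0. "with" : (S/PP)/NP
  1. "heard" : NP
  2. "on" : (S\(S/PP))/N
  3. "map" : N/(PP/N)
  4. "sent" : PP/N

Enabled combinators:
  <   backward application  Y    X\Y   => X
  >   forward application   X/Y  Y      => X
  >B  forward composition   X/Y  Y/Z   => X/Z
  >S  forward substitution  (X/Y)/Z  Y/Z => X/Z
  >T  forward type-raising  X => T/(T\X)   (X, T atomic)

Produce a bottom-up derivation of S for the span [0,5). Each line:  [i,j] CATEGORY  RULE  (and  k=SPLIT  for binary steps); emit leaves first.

[0,1] (S/PP)/NP  lex  "with"
[1,2] NP  lex  "heard"
[0,2] S/PP  >  k=1
[2,3] (S\(S/PP))/N  lex  "on"
[3,4] N/(PP/N)  lex  "map"
[4,5] PP/N  lex  "sent"
[3,5] N  >  k=4
[2,5] S\(S/PP)  >  k=3
[0,5] S  <  k=2

[0,5] S   <
  [0,2] S/PP   >
    [0,1] "with" : (S/PP)/NP
    [1,2] "heard" : NP
  [2,5] S\(S/PP)   >
    [2,3] "on" : (S\(S/PP))/N
    [3,5] N   >
      [3,4] "map" : N/(PP/N)
      [4,5] "sent" : PP/N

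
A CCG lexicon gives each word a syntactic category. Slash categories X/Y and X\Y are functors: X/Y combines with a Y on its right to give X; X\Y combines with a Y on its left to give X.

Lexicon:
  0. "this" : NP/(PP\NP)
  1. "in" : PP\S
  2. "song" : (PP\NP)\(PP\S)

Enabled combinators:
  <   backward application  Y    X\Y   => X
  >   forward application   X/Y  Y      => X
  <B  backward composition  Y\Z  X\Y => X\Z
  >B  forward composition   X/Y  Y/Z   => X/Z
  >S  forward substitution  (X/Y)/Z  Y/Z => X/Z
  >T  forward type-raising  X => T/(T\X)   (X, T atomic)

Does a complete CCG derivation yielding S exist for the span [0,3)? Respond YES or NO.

NP/(PP\NP) PP\S (PP\NP)\(PP\S)
CKY chart[0,3] = {N/(N\NP), NP, NP/(NP\NP), PP/(PP\NP), S/(S\NP)}; S ∉ chart

NO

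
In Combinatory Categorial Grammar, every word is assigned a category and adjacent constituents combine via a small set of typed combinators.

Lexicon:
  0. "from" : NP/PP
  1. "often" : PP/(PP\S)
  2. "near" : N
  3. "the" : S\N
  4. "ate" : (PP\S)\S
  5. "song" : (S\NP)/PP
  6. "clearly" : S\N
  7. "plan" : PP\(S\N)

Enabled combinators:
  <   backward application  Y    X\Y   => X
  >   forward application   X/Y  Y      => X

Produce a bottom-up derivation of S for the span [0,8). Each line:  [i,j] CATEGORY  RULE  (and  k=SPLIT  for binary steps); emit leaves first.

[0,1] NP/PP  lex  "from"
[1,2] PP/(PP\S)  lex  "often"
[2,3] N  lex  "near"
[3,4] S\N  lex  "the"
[2,4] S  <  k=3
[4,5] (PP\S)\S  lex  "ate"
[2,5] PP\S  <  k=4
[1,5] PP  >  k=2
[0,5] NP  >  k=1
[5,6] (S\NP)/PP  lex  "song"
[6,7] S\N  lex  "clearly"
[7,8] PP\(S\N)  lex  "plan"
[6,8] PP  <  k=7
[5,8] S\NP  >  k=6
[0,8] S  <  k=5

[0,8] S   <
  [0,5] NP   >
    [0,1] "from" : NP/PP
    [1,5] PP   >
      [1,2] "often" : PP/(PP\S)
      [2,5] PP\S   <
        [2,4] S   <
          [2,3] "near" : N
          [3,4] "the" : S\N
        [4,5] "ate" : (PP\S)\S
  [5,8] S\NP   >
    [5,6] "song" : (S\NP)/PP
    [6,8] PP   <
      [6,7] "clearly" : S\N
      [7,8] "plan" : PP\(S\N)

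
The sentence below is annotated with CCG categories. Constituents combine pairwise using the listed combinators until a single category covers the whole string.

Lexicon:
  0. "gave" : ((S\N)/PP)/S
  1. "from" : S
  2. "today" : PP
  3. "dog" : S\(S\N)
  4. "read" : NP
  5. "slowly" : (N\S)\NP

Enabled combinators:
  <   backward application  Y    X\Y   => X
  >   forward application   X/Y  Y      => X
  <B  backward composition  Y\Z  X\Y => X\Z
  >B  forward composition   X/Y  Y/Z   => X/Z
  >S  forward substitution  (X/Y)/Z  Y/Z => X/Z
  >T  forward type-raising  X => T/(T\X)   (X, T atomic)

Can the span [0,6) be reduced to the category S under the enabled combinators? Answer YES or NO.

NO

((S\N)/PP)/S S PP S\(S\N) NP (N\S)\NP
CKY chart[0,6] = {N, N/(N\N), NP/(NP\N), PP/(PP\N), S/(S\N)}; S ∉ chart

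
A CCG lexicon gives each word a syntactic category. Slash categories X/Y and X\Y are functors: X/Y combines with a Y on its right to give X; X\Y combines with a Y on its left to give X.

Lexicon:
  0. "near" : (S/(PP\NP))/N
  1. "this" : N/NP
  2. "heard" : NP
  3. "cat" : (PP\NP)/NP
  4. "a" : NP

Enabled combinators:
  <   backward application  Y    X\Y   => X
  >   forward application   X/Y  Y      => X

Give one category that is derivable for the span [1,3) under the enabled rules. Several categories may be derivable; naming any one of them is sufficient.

N

[0,5] S   >
  [0,3] S/(PP\NP)   >
    [0,1] "near" : (S/(PP\NP))/N
    [1,3] N   >
      [1,2] "this" : N/NP
      [2,3] "heard" : NP
  [3,5] PP\NP   >
    [3,4] "cat" : (PP\NP)/NP
    [4,5] "a" : NP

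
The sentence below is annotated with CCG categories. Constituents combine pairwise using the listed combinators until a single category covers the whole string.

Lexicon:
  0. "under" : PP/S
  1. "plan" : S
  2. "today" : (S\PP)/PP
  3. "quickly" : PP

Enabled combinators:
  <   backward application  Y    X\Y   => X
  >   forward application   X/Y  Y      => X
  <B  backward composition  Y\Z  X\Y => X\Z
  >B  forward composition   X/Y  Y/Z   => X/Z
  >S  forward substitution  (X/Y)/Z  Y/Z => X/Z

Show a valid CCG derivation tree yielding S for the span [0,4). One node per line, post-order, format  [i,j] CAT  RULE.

[0,4] S   <
  [0,2] PP   >
    [0,1] "under" : PP/S
    [1,2] "plan" : S
  [2,4] S\PP   >
    [2,3] "today" : (S\PP)/PP
    [3,4] "quickly" : PP

[0,1] PP/S  lex  "under"
[1,2] S  lex  "plan"
[0,2] PP  >  k=1
[2,3] (S\PP)/PP  lex  "today"
[3,4] PP  lex  "quickly"
[2,4] S\PP  >  k=3
[0,4] S  <  k=2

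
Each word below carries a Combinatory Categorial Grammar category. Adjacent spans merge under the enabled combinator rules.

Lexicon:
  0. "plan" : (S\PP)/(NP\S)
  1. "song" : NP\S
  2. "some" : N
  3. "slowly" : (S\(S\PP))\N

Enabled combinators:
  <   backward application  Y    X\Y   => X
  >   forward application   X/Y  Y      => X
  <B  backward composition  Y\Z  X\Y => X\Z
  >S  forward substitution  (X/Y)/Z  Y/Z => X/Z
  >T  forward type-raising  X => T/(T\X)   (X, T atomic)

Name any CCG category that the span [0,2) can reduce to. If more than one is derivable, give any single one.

[0,4] S   <
  [0,2] S\PP   >
    [0,1] "plan" : (S\PP)/(NP\S)
    [1,2] "song" : NP\S
  [2,4] S\(S\PP)   <
    [2,3] "some" : N
    [3,4] "slowly" : (S\(S\PP))\N

S\PP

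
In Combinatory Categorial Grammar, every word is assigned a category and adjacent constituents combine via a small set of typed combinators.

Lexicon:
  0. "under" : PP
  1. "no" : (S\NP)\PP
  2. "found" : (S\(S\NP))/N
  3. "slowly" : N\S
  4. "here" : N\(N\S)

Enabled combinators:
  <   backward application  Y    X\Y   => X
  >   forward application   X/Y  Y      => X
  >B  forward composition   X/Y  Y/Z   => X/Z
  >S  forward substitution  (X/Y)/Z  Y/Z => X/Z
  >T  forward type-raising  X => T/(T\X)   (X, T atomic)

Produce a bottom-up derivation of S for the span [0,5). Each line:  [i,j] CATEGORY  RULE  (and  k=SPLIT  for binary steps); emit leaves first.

[0,1] PP  lex  "under"
[1,2] (S\NP)\PP  lex  "no"
[0,2] S\NP  <  k=1
[2,3] (S\(S\NP))/N  lex  "found"
[3,4] N\S  lex  "slowly"
[4,5] N\(N\S)  lex  "here"
[3,5] N  <  k=4
[2,5] S\(S\NP)  >  k=3
[0,5] S  <  k=2

[0,5] S   <
  [0,2] S\NP   <
    [0,1] "under" : PP
    [1,2] "no" : (S\NP)\PP
  [2,5] S\(S\NP)   >
    [2,3] "found" : (S\(S\NP))/N
    [3,5] N   <
      [3,4] "slowly" : N\S
      [4,5] "here" : N\(N\S)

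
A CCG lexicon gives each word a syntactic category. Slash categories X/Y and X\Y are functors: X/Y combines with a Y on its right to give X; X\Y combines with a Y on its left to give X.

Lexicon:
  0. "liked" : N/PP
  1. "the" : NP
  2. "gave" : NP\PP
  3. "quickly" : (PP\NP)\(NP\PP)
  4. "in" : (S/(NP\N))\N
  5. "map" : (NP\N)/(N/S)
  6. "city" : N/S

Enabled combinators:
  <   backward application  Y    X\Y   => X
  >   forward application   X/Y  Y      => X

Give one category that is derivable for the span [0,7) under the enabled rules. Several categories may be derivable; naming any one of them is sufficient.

[0,7] S   >
  [0,5] S/(NP\N)   <
    [0,4] N   >
      [0,1] "liked" : N/PP
      [1,4] PP   <
        [1,2] "the" : NP
        [2,4] PP\NP   <
          [2,3] "gave" : NP\PP
          [3,4] "quickly" : (PP\NP)\(NP\PP)
    [4,5] "in" : (S/(NP\N))\N
  [5,7] NP\N   >
    [5,6] "map" : (NP\N)/(N/S)
    [6,7] "city" : N/S

S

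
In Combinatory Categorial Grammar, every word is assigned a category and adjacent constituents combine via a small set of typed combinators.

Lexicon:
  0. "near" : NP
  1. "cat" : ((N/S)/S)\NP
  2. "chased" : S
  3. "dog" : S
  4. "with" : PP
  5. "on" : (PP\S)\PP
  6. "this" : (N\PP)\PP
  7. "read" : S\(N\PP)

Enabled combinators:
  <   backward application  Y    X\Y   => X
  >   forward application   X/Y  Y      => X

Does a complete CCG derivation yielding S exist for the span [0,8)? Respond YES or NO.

NP ((N/S)/S)\NP S S PP (PP\S)\PP (N\PP)\PP S\(N\PP)
CKY chart[0,8] = {N}; S ∉ chart

NO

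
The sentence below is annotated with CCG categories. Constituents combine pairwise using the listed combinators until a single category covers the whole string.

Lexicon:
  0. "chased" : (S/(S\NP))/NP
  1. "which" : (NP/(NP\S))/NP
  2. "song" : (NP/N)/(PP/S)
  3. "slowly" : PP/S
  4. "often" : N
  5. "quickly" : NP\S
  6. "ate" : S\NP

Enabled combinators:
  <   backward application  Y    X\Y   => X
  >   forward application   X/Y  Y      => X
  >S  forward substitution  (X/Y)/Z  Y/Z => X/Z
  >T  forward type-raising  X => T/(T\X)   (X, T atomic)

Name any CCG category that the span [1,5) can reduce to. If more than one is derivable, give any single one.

[0,7] S   >
  [0,6] S/(S\NP)   >
    [0,1] "chased" : (S/(S\NP))/NP
    [1,6] NP   >
      [1,5] NP/(NP\S)   >
        [1,2] "which" : (NP/(NP\S))/NP
        [2,5] NP   >
          [2,4] NP/N   >
            [2,3] "song" : (NP/N)/(PP/S)
            [3,4] "slowly" : PP/S
          [4,5] "often" : N
      [5,6] "quickly" : NP\S
  [6,7] "ate" : S\NP

NP/(NP\S)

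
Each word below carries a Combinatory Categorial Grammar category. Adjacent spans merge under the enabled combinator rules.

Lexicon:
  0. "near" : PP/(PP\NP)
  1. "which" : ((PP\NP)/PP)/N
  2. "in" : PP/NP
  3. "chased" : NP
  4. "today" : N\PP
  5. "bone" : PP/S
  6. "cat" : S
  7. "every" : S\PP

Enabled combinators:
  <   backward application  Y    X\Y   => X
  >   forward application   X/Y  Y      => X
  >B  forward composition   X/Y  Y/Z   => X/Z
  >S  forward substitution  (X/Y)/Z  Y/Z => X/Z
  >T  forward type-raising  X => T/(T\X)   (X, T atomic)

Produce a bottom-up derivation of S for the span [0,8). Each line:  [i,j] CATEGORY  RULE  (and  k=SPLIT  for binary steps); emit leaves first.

[0,8] S   <
  [0,7] PP   >
    [0,1] "near" : PP/(PP\NP)
    [1,7] PP\NP   >
      [1,5] (PP\NP)/PP   >
        [1,2] "which" : ((PP\NP)/PP)/N
        [2,5] N   <
          [2,4] PP   >
            [2,3] "in" : PP/NP
            [3,4] "chased" : NP
          [4,5] "today" : N\PP
      [5,7] PP   >
        [5,6] "bone" : PP/S
        [6,7] "cat" : S
  [7,8] "every" : S\PP

[0,1] PP/(PP\NP)  lex  "near"
[1,2] ((PP\NP)/PP)/N  lex  "which"
[2,3] PP/NP  lex  "in"
[3,4] NP  lex  "chased"
[2,4] PP  >  k=3
[4,5] N\PP  lex  "today"
[2,5] N  <  k=4
[1,5] (PP\NP)/PP  >  k=2
[5,6] PP/S  lex  "bone"
[6,7] S  lex  "cat"
[5,7] PP  >  k=6
[1,7] PP\NP  >  k=5
[0,7] PP  >  k=1
[7,8] S\PP  lex  "every"
[0,8] S  <  k=7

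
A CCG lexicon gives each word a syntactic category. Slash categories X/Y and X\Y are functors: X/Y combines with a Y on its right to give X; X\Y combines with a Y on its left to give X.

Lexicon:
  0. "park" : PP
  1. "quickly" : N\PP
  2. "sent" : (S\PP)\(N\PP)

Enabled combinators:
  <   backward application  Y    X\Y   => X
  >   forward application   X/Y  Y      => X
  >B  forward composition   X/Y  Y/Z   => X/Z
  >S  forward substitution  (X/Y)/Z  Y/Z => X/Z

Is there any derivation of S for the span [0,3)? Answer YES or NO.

[0,3] S   <
  [0,1] "park" : PP
  [1,3] S\PP   <
    [1,2] "quickly" : N\PP
    [2,3] "sent" : (S\PP)\(N\PP)

YES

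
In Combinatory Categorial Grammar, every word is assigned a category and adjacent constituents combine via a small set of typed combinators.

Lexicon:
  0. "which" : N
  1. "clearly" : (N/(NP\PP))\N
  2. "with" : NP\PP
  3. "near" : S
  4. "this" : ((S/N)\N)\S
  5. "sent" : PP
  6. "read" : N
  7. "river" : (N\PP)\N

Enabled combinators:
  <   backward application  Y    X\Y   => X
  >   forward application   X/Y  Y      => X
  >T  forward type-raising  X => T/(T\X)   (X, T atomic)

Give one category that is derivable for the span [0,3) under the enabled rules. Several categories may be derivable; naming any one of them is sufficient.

[0,8] S   >
  [0,5] S/N   <
    [0,3] N   >
      [0,2] N/(NP\PP)   <
        [0,1] "which" : N
        [1,2] "clearly" : (N/(NP\PP))\N
      [2,3] "with" : NP\PP
    [3,5] (S/N)\N   <
      [3,4] "near" : S
      [4,5] "this" : ((S/N)\N)\S
  [5,8] N   >
    [5,6] N/(N\PP)   >T
      [5,6] "sent" : PP
    [6,8] N\PP   <
      [6,7] "read" : N
      [7,8] "river" : (N\PP)\N

N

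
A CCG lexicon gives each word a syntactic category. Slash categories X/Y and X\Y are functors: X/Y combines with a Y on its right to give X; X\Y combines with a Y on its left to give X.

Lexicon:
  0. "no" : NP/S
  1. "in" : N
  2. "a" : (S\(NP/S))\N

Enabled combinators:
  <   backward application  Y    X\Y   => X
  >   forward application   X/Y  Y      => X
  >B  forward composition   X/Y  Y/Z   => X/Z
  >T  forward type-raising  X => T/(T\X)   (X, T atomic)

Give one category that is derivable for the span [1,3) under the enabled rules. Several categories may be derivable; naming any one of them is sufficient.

[0,3] S   <
  [0,1] "no" : NP/S
  [1,3] S\(NP/S)   <
    [1,2] "in" : N
    [2,3] "a" : (S\(NP/S))\N

S\(NP/S)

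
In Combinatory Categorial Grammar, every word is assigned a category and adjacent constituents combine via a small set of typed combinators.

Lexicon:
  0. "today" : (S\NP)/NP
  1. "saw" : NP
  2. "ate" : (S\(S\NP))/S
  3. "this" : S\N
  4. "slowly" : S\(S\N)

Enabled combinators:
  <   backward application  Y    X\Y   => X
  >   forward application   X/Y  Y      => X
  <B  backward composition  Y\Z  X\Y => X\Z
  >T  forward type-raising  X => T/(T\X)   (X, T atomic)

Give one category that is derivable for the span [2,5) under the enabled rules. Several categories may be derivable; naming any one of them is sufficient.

[0,5] S   <
  [0,2] S\NP   >
    [0,1] "today" : (S\NP)/NP
    [1,2] "saw" : NP
  [2,5] S\(S\NP)   >
    [2,3] "ate" : (S\(S\NP))/S
    [3,5] S   <
      [3,4] "this" : S\N
      [4,5] "slowly" : S\(S\N)

S\(S\NP)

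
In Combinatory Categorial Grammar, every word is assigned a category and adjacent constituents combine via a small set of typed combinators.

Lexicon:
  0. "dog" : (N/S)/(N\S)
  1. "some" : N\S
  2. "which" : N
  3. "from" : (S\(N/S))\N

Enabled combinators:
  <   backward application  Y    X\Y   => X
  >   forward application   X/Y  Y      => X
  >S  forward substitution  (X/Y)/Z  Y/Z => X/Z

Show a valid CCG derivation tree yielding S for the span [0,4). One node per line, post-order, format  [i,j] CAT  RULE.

[0,1] (N/S)/(N\S)  lex  "dog"
[1,2] N\S  lex  "some"
[0,2] N/S  >  k=1
[2,3] N  lex  "which"
[3,4] (S\(N/S))\N  lex  "from"
[2,4] S\(N/S)  <  k=3
[0,4] S  <  k=2

[0,4] S   <
  [0,2] N/S   >
    [0,1] "dog" : (N/S)/(N\S)
    [1,2] "some" : N\S
  [2,4] S\(N/S)   <
    [2,3] "which" : N
    [3,4] "from" : (S\(N/S))\N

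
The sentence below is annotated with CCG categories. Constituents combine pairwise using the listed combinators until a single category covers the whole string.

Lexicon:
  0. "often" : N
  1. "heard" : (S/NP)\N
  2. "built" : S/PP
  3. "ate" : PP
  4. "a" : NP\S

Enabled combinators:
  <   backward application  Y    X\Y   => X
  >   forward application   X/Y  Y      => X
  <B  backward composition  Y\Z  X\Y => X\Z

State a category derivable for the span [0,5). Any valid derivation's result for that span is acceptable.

[0,5] S   >
  [0,2] S/NP   <
    [0,1] "often" : N
    [1,2] "heard" : (S/NP)\N
  [2,5] NP   <
    [2,4] S   >
      [2,3] "built" : S/PP
      [3,4] "ate" : PP
    [4,5] "a" : NP\S

S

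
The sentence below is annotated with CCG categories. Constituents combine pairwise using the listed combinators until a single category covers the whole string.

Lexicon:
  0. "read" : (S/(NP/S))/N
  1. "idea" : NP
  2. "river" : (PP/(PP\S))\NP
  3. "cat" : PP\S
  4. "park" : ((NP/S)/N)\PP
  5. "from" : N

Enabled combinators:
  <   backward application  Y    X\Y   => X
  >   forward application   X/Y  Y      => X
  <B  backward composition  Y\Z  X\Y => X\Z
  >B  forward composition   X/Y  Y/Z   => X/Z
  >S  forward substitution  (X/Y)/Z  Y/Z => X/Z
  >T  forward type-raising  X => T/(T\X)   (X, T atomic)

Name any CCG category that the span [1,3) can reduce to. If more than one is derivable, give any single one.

[0,6] S   >
  [0,5] S/N   >S
    [0,1] "read" : (S/(NP/S))/N
    [1,5] (NP/S)/N   <
      [1,4] PP   >
        [1,3] PP/(PP\S)   <
          [1,2] "idea" : NP
          [2,3] "river" : (PP/(PP\S))\NP
        [3,4] "cat" : PP\S
      [4,5] "park" : ((NP/S)/N)\PP
  [5,6] "from" : N

PP/(PP\S)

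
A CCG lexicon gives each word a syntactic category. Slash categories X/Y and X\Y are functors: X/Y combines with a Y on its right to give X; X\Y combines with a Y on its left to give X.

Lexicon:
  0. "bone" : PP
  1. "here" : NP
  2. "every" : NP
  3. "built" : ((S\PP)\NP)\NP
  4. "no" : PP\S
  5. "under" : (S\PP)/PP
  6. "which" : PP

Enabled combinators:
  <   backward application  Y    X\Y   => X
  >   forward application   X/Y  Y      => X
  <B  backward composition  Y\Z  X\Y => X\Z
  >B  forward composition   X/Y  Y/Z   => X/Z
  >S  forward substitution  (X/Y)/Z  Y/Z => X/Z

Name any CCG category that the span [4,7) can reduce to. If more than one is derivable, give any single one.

[0,7] S   <
  [0,1] "bone" : PP
  [1,7] S\PP   <B
    [1,4] S\PP   <
      [1,2] "here" : NP
      [2,4] (S\PP)\NP   <
        [2,3] "every" : NP
        [3,4] "built" : ((S\PP)\NP)\NP
    [4,7] S\S   <B
      [4,5] "no" : PP\S
      [5,7] S\PP   >
        [5,6] "under" : (S\PP)/PP
        [6,7] "which" : PP

S\S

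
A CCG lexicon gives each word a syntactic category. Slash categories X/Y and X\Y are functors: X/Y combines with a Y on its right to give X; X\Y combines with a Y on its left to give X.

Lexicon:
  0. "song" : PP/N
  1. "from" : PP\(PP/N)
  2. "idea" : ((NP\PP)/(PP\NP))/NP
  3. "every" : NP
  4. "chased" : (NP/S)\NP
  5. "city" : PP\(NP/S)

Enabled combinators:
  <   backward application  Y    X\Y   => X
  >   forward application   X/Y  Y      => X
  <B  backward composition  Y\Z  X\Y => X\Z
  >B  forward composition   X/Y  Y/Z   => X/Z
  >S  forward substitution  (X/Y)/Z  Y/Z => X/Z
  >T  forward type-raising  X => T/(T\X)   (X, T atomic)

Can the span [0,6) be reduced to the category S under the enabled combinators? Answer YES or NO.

PP/N PP\(PP/N) ((NP\PP)/(PP\NP))/NP NP (NP/S)\NP PP\(NP/S)
CKY chart[0,6] = {N/(N\NP), NP, NP/(NP\NP), PP/(PP\NP), S/(S\NP)}; S ∉ chart

NO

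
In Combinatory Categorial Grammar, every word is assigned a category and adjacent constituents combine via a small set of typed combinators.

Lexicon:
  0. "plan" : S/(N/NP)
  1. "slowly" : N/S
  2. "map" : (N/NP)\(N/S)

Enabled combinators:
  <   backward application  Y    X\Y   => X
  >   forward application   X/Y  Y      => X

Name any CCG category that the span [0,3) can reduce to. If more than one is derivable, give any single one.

[0,3] S   >
  [0,1] "plan" : S/(N/NP)
  [1,3] N/NP   <
    [1,2] "slowly" : N/S
    [2,3] "map" : (N/NP)\(N/S)

S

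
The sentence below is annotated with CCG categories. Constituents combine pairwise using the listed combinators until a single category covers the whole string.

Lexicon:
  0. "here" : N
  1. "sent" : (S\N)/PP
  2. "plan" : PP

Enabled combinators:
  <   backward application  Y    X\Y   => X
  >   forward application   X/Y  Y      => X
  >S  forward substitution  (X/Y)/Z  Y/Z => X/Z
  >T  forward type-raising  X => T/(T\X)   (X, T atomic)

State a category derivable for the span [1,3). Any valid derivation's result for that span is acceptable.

S\N

[0,3] S   <
  [0,1] "here" : N
  [1,3] S\N   >
    [1,2] "sent" : (S\N)/PP
    [2,3] "plan" : PP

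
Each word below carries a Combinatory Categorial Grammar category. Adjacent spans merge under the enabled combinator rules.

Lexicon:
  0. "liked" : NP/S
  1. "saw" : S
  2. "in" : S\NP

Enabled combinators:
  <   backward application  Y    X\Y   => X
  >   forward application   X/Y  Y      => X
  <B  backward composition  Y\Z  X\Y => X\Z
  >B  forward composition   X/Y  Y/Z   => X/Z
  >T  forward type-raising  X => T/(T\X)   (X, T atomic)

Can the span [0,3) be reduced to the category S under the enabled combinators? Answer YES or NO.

YES

[0,3] S   <
  [0,2] NP   >
    [0,1] "liked" : NP/S
    [1,2] "saw" : S
  [2,3] "in" : S\NP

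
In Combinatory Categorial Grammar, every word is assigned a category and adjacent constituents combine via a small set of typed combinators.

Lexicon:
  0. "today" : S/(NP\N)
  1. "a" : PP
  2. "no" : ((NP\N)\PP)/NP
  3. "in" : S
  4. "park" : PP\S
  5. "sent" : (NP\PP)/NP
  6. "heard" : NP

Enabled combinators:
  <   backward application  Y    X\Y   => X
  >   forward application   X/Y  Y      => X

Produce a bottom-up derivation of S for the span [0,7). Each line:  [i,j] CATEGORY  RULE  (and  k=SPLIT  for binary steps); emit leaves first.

[0,7] S   >
  [0,1] "today" : S/(NP\N)
  [1,7] NP\N   <
    [1,2] "a" : PP
    [2,7] (NP\N)\PP   >
      [2,3] "no" : ((NP\N)\PP)/NP
      [3,7] NP   <
        [3,5] PP   <
          [3,4] "in" : S
          [4,5] "park" : PP\S
        [5,7] NP\PP   >
          [5,6] "sent" : (NP\PP)/NP
          [6,7] "heard" : NP

[0,1] S/(NP\N)  lex  "today"
[1,2] PP  lex  "a"
[2,3] ((NP\N)\PP)/NP  lex  "no"
[3,4] S  lex  "in"
[4,5] PP\S  lex  "park"
[3,5] PP  <  k=4
[5,6] (NP\PP)/NP  lex  "sent"
[6,7] NP  lex  "heard"
[5,7] NP\PP  >  k=6
[3,7] NP  <  k=5
[2,7] (NP\N)\PP  >  k=3
[1,7] NP\N  <  k=2
[0,7] S  >  k=1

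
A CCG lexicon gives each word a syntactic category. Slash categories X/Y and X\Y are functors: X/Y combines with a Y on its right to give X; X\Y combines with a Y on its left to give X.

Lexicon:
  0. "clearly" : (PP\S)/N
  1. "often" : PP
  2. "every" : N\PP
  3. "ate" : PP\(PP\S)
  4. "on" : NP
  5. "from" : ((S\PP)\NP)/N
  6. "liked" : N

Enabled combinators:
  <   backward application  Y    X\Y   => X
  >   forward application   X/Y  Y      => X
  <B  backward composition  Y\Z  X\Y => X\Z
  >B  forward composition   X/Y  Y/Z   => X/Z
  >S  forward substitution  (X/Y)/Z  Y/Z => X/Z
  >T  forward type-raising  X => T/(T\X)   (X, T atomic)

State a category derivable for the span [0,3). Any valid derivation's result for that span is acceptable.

PP\S

[0,7] S   <
  [0,4] PP   <
    [0,3] PP\S   >
      [0,1] "clearly" : (PP\S)/N
      [1,3] N   >
        [1,2] N/(N\PP)   >T
          [1,2] "often" : PP
        [2,3] "every" : N\PP
    [3,4] "ate" : PP\(PP\S)
  [4,7] S\PP   <
    [4,5] "on" : NP
    [5,7] (S\PP)\NP   >
      [5,6] "from" : ((S\PP)\NP)/N
      [6,7] "liked" : N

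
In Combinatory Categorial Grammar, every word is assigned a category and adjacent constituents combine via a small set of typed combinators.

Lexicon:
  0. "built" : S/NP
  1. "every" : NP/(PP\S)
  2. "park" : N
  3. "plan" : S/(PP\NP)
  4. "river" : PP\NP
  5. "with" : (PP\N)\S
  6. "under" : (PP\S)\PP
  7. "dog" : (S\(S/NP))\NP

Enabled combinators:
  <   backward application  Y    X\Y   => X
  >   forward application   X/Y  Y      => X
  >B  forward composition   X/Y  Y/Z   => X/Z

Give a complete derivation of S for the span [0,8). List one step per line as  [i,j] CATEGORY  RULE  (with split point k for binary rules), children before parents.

[0,8] S   <
  [0,1] "built" : S/NP
  [1,8] S\(S/NP)   <
    [1,7] NP   >
      [1,2] "every" : NP/(PP\S)
      [2,7] PP\S   <
        [2,6] PP   <
          [2,3] "park" : N
          [3,6] PP\N   <
            [3,5] S   >
              [3,4] "plan" : S/(PP\NP)
              [4,5] "river" : PP\NP
            [5,6] "with" : (PP\N)\S
        [6,7] "under" : (PP\S)\PP
    [7,8] "dog" : (S\(S/NP))\NP

[0,1] S/NP  lex  "built"
[1,2] NP/(PP\S)  lex  "every"
[2,3] N  lex  "park"
[3,4] S/(PP\NP)  lex  "plan"
[4,5] PP\NP  lex  "river"
[3,5] S  >  k=4
[5,6] (PP\N)\S  lex  "with"
[3,6] PP\N  <  k=5
[2,6] PP  <  k=3
[6,7] (PP\S)\PP  lex  "under"
[2,7] PP\S  <  k=6
[1,7] NP  >  k=2
[7,8] (S\(S/NP))\NP  lex  "dog"
[1,8] S\(S/NP)  <  k=7
[0,8] S  <  k=1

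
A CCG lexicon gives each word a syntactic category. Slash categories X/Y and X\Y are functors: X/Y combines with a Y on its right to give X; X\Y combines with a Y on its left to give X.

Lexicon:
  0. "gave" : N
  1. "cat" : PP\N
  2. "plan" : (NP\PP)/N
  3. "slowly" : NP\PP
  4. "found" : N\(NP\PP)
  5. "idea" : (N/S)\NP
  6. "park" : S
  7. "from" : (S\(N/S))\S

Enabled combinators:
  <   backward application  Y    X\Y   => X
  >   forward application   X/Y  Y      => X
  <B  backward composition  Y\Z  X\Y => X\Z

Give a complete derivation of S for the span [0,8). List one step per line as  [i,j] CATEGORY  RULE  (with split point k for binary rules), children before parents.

[0,8] S   <
  [0,2] PP   <
    [0,1] "gave" : N
    [1,2] "cat" : PP\N
  [2,8] S\PP   <B
    [2,5] NP\PP   >
      [2,3] "plan" : (NP\PP)/N
      [3,5] N   <
        [3,4] "slowly" : NP\PP
        [4,5] "found" : N\(NP\PP)
    [5,8] S\NP   <B
      [5,6] "idea" : (N/S)\NP
      [6,8] S\(N/S)   <
        [6,7] "park" : S
        [7,8] "from" : (S\(N/S))\S

[0,1] N  lex  "gave"
[1,2] PP\N  lex  "cat"
[0,2] PP  <  k=1
[2,3] (NP\PP)/N  lex  "plan"
[3,4] NP\PP  lex  "slowly"
[4,5] N\(NP\PP)  lex  "found"
[3,5] N  <  k=4
[2,5] NP\PP  >  k=3
[5,6] (N/S)\NP  lex  "idea"
[6,7] S  lex  "park"
[7,8] (S\(N/S))\S  lex  "from"
[6,8] S\(N/S)  <  k=7
[5,8] S\NP  <B  k=6
[2,8] S\PP  <B  k=5
[0,8] S  <  k=2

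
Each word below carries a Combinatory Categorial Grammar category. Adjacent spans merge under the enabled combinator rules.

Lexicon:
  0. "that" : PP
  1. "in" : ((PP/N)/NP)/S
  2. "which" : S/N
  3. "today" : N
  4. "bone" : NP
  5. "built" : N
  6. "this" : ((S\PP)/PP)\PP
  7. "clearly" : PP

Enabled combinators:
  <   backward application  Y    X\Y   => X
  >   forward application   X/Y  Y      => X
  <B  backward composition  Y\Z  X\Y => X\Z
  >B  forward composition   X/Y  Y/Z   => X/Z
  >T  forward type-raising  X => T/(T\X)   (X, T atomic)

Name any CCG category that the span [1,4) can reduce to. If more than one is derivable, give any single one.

[0,8] S   >
  [0,1] S/(S\PP)   >T
    [0,1] "that" : PP
  [1,8] S\PP   >
    [1,7] (S\PP)/PP   <
      [1,6] PP   >
        [1,5] PP/N   >
          [1,4] (PP/N)/NP   >
            [1,2] "in" : ((PP/N)/NP)/S
            [2,4] S   >
              [2,3] "which" : S/N
              [3,4] "today" : N
          [4,5] "bone" : NP
        [5,6] "built" : N
      [6,7] "this" : ((S\PP)/PP)\PP
    [7,8] "clearly" : PP

(PP/N)/NP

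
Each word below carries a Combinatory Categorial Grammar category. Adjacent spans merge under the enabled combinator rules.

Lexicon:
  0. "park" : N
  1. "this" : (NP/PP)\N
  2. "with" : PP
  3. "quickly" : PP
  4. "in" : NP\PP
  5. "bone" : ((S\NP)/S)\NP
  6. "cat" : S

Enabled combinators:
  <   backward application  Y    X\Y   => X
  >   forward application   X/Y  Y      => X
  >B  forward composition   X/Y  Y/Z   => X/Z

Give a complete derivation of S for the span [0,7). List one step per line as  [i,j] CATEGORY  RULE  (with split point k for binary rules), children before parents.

[0,1] N  lex  "park"
[1,2] (NP/PP)\N  lex  "this"
[0,2] NP/PP  <  k=1
[2,3] PP  lex  "with"
[0,3] NP  >  k=2
[3,4] PP  lex  "quickly"
[4,5] NP\PP  lex  "in"
[3,5] NP  <  k=4
[5,6] ((S\NP)/S)\NP  lex  "bone"
[3,6] (S\NP)/S  <  k=5
[6,7] S  lex  "cat"
[3,7] S\NP  >  k=6
[0,7] S  <  k=3

[0,7] S   <
  [0,3] NP   >
    [0,2] NP/PP   <
      [0,1] "park" : N
      [1,2] "this" : (NP/PP)\N
    [2,3] "with" : PP
  [3,7] S\NP   >
    [3,6] (S\NP)/S   <
      [3,5] NP   <
        [3,4] "quickly" : PP
        [4,5] "in" : NP\PP
      [5,6] "bone" : ((S\NP)/S)\NP
    [6,7] "cat" : S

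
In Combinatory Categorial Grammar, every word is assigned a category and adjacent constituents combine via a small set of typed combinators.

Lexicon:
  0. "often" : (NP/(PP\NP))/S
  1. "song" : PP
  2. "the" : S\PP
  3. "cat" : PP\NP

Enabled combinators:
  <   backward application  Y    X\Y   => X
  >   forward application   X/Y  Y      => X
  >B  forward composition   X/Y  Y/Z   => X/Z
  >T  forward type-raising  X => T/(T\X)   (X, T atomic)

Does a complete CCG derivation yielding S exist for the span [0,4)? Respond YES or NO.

NO

(NP/(PP\NP))/S PP S\PP PP\NP
CKY chart[0,4] = {N/(N\NP), NP, NP/(NP\NP), PP/(PP\NP), S/(S\NP)}; S ∉ chart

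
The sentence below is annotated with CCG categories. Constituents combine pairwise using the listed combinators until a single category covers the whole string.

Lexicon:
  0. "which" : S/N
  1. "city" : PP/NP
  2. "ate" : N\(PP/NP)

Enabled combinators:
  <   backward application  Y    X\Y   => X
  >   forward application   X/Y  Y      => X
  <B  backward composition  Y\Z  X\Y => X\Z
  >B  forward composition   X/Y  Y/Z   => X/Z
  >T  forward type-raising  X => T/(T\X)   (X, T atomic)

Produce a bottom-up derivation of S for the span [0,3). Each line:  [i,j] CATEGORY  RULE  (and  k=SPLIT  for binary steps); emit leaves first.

[0,3] S   >
  [0,1] "which" : S/N
  [1,3] N   <
    [1,2] "city" : PP/NP
    [2,3] "ate" : N\(PP/NP)

[0,1] S/N  lex  "which"
[1,2] PP/NP  lex  "city"
[2,3] N\(PP/NP)  lex  "ate"
[1,3] N  <  k=2
[0,3] S  >  k=1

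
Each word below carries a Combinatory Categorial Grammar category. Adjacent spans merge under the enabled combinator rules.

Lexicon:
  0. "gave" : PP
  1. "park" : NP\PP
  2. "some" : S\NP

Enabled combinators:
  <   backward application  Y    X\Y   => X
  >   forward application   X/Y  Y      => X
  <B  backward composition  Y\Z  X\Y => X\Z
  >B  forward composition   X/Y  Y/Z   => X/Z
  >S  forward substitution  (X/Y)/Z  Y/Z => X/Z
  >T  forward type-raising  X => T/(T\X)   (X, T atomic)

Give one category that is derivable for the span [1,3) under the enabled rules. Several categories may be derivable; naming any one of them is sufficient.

[0,3] S   <
  [0,1] "gave" : PP
  [1,3] S\PP   <B
    [1,2] "park" : NP\PP
    [2,3] "some" : S\NP

S\PP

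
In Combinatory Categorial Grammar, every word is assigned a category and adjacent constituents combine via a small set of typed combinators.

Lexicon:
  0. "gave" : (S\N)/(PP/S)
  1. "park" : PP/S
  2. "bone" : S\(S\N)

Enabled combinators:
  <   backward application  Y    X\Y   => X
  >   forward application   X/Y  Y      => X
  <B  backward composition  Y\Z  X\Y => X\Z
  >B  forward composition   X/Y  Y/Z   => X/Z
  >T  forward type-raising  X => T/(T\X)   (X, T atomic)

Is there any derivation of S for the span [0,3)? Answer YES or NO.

YES

[0,3] S   <
  [0,2] S\N   >
    [0,1] "gave" : (S\N)/(PP/S)
    [1,2] "park" : PP/S
  [2,3] "bone" : S\(S\N)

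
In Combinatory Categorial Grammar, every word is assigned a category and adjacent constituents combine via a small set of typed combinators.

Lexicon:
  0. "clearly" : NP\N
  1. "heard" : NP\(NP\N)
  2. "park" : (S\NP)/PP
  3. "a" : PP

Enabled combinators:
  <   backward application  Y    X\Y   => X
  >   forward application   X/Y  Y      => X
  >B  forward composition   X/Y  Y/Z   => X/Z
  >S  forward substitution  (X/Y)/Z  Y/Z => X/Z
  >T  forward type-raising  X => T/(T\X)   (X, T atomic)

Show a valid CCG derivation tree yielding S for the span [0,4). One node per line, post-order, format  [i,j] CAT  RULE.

[0,4] S   <
  [0,2] NP   <
    [0,1] "clearly" : NP\N
    [1,2] "heard" : NP\(NP\N)
  [2,4] S\NP   >
    [2,3] "park" : (S\NP)/PP
    [3,4] "a" : PP

[0,1] NP\N  lex  "clearly"
[1,2] NP\(NP\N)  lex  "heard"
[0,2] NP  <  k=1
[2,3] (S\NP)/PP  lex  "park"
[3,4] PP  lex  "a"
[2,4] S\NP  >  k=3
[0,4] S  <  k=2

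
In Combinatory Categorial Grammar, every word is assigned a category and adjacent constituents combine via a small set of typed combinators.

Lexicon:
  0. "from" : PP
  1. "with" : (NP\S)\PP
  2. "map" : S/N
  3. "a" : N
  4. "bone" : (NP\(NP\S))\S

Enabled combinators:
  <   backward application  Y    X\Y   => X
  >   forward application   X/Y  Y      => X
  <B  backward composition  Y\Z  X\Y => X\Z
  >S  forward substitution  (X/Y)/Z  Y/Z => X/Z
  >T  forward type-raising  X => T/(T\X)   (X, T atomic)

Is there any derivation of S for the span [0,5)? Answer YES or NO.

NO

PP (NP\S)\PP S/N N (NP\(NP\S))\S
CKY chart[0,5] = {N/(N\NP), NP, NP/(NP\NP), PP/(PP\NP), S/(S\NP)}; S ∉ chart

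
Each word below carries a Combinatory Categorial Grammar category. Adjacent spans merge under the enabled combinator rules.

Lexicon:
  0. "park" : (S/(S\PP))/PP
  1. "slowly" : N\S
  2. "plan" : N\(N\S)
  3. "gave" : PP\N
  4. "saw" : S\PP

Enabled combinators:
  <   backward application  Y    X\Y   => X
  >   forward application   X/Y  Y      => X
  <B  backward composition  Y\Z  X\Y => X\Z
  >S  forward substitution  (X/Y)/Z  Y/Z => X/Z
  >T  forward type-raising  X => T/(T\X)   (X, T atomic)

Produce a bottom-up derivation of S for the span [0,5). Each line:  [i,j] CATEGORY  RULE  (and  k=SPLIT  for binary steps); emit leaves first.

[0,1] (S/(S\PP))/PP  lex  "park"
[1,2] N\S  lex  "slowly"
[2,3] N\(N\S)  lex  "plan"
[1,3] N  <  k=2
[3,4] PP\N  lex  "gave"
[1,4] PP  <  k=3
[0,4] S/(S\PP)  >  k=1
[4,5] S\PP  lex  "saw"
[0,5] S  >  k=4

[0,5] S   >
  [0,4] S/(S\PP)   >
    [0,1] "park" : (S/(S\PP))/PP
    [1,4] PP   <
      [1,3] N   <
        [1,2] "slowly" : N\S
        [2,3] "plan" : N\(N\S)
      [3,4] "gave" : PP\N
  [4,5] "saw" : S\PP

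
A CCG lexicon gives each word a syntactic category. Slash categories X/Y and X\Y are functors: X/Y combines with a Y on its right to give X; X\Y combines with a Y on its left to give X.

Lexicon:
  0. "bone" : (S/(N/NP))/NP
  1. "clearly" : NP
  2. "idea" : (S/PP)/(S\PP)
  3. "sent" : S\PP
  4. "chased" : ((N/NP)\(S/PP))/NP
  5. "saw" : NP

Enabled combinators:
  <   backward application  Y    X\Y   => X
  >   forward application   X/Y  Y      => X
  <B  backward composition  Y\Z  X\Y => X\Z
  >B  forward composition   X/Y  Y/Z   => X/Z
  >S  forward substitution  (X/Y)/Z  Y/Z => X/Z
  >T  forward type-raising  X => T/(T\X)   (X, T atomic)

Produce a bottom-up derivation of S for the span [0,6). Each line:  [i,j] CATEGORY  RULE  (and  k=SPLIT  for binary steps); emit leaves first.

[0,6] S   >
  [0,2] S/(N/NP)   >
    [0,1] "bone" : (S/(N/NP))/NP
    [1,2] "clearly" : NP
  [2,6] N/NP   <
    [2,4] S/PP   >
      [2,3] "idea" : (S/PP)/(S\PP)
      [3,4] "sent" : S\PP
    [4,6] (N/NP)\(S/PP)   >
      [4,5] "chased" : ((N/NP)\(S/PP))/NP
      [5,6] "saw" : NP

[0,1] (S/(N/NP))/NP  lex  "bone"
[1,2] NP  lex  "clearly"
[0,2] S/(N/NP)  >  k=1
[2,3] (S/PP)/(S\PP)  lex  "idea"
[3,4] S\PP  lex  "sent"
[2,4] S/PP  >  k=3
[4,5] ((N/NP)\(S/PP))/NP  lex  "chased"
[5,6] NP  lex  "saw"
[4,6] (N/NP)\(S/PP)  >  k=5
[2,6] N/NP  <  k=4
[0,6] S  >  k=2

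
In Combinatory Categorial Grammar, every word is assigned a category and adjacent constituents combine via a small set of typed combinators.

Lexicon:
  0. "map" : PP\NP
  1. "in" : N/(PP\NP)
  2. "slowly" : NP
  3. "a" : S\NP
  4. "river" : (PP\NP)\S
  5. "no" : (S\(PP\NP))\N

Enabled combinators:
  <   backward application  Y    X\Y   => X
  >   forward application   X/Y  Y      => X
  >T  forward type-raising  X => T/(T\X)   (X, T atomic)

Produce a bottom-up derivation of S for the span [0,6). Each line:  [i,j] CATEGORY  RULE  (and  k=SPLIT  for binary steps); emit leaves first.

[0,1] PP\NP  lex  "map"
[1,2] N/(PP\NP)  lex  "in"
[2,3] NP  lex  "slowly"
[2,3] S/(S\NP)  >T
[3,4] S\NP  lex  "a"
[2,4] S  >  k=3
[4,5] (PP\NP)\S  lex  "river"
[2,5] PP\NP  <  k=4
[1,5] N  >  k=2
[5,6] (S\(PP\NP))\N  lex  "no"
[1,6] S\(PP\NP)  <  k=5
[0,6] S  <  k=1

[0,6] S   <
  [0,1] "map" : PP\NP
  [1,6] S\(PP\NP)   <
    [1,5] N   >
      [1,2] "in" : N/(PP\NP)
      [2,5] PP\NP   <
        [2,4] S   >
          [2,3] S/(S\NP)   >T
            [2,3] "slowly" : NP
          [3,4] "a" : S\NP
        [4,5] "river" : (PP\NP)\S
    [5,6] "no" : (S\(PP\NP))\N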